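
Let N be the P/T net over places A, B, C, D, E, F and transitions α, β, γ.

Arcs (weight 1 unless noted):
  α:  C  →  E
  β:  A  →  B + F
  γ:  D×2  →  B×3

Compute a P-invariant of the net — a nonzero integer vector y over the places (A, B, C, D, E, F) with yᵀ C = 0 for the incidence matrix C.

Incidence matrix C (rows=places, cols=transitions):
        α    β    γ
    A   0   -1    0
    B   0    1    3
    C  -1    0    0
    D   0    0   -2
    E   1    0    0
    F   0    1    0

Candidate y = [2, 2, 0, 3, 0, 0]; check y·C column-wise:
  col α: 2·0 + 2·0 + 0·-1 + 3·0 + 0·1 = 0
  col β: 2·-1 + 2·1 + 3·0 + 0·1 = 0
  col γ: 2·0 + 2·3 + 3·-2 = 0

y = (A:2, B:2, C:0, D:3, E:0, F:0)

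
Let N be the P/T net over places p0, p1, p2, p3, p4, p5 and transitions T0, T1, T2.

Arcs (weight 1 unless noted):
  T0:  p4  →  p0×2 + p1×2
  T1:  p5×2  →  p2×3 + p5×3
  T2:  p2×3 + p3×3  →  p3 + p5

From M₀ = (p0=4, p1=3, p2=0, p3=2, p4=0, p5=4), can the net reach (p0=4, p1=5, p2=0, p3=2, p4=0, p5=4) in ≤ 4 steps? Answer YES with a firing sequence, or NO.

depth 0: 1 marking
depth 1: 2 markings reached so far
depth 2: 3 markings reached so far
depth 3: 4 markings reached so far
depth 4: 5 markings reached so far
target is not among the 5 markings reachable within 4 steps

NO — not reachable within 4 firings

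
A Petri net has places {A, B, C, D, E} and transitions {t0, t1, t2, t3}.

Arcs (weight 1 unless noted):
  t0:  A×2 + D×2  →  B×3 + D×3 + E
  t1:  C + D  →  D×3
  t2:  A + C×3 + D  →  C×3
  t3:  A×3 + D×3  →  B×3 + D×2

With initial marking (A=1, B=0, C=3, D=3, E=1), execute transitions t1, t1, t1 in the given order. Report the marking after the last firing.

(A=1, B=0, C=0, D=9, E=1)

step 1: fire t1:  (A=1, B=0, C=3, D=3, E=1) → (A=1, B=0, C=2, D=5, E=1)
step 2: fire t1:  (A=1, B=0, C=2, D=5, E=1) → (A=1, B=0, C=1, D=7, E=1)
step 3: fire t1:  (A=1, B=0, C=1, D=7, E=1) → (A=1, B=0, C=0, D=9, E=1)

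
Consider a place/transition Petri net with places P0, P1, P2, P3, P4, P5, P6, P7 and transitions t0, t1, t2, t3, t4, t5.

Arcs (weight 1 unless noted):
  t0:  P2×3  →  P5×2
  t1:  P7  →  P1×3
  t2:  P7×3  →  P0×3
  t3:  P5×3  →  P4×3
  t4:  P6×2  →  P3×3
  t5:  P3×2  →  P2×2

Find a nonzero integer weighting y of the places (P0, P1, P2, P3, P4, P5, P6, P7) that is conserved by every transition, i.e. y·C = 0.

Incidence matrix C (rows=places, cols=transitions):
       t0   t1   t2   t3   t4   t5
   P0   0    0    3    0    0    0
   P1   0    3    0    0    0    0
   P2  -3    0    0    0    0    2
   P3   0    0    0    0    3   -2
   P4   0    0    0    3    0    0
   P5   2    0    0   -3    0    0
   P6   0    0    0    0   -2    0
   P7   0   -1   -3    0    0    0

Candidate y = [0, 0, 2, 2, 3, 3, 3, 0]; check y·C column-wise:
  col t0: 2·-3 + 2·0 + 3·0 + 3·2 + 3·0 = 0
  col t1: 0·3 + 2·0 + 2·0 + 3·0 + 3·0 + 3·0 + 0·-1 = 0
  col t2: 0·3 + 2·0 + 2·0 + 3·0 + 3·0 + 3·0 + 0·-3 = 0
  col t3: 2·0 + 2·0 + 3·3 + 3·-3 + 3·0 = 0
  col t4: 2·0 + 2·3 + 3·0 + 3·0 + 3·-2 = 0
  col t5: 2·2 + 2·-2 + 3·0 + 3·0 + 3·0 = 0

y = (P0:0, P1:0, P2:2, P3:2, P4:3, P5:3, P6:3, P7:0)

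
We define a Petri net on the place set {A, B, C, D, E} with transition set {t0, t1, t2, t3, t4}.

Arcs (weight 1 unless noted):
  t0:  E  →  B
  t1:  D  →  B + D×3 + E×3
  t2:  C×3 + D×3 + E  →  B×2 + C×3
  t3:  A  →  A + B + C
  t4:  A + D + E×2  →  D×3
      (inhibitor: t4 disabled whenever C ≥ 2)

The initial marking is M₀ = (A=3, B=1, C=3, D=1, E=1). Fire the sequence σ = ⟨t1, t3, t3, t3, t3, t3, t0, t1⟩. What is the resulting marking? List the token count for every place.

step 1: fire t1:  (A=3, B=1, C=3, D=1, E=1) → (A=3, B=2, C=3, D=3, E=4)
step 2: fire t3:  (A=3, B=2, C=3, D=3, E=4) → (A=3, B=3, C=4, D=3, E=4)
step 3: fire t3:  (A=3, B=3, C=4, D=3, E=4) → (A=3, B=4, C=5, D=3, E=4)
step 4: fire t3:  (A=3, B=4, C=5, D=3, E=4) → (A=3, B=5, C=6, D=3, E=4)
step 5: fire t3:  (A=3, B=5, C=6, D=3, E=4) → (A=3, B=6, C=7, D=3, E=4)
step 6: fire t3:  (A=3, B=6, C=7, D=3, E=4) → (A=3, B=7, C=8, D=3, E=4)
step 7: fire t0:  (A=3, B=7, C=8, D=3, E=4) → (A=3, B=8, C=8, D=3, E=3)
step 8: fire t1:  (A=3, B=8, C=8, D=3, E=3) → (A=3, B=9, C=8, D=5, E=6)

(A=3, B=9, C=8, D=5, E=6)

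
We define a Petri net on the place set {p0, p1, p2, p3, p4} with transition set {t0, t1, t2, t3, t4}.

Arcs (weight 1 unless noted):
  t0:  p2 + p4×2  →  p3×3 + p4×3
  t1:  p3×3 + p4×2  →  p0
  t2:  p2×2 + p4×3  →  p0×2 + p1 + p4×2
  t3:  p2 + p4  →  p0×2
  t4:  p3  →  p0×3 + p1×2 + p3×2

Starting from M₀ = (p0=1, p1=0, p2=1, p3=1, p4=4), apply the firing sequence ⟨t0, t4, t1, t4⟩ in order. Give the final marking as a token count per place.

step 1: fire t0:  (p0=1, p1=0, p2=1, p3=1, p4=4) → (p0=1, p1=0, p2=0, p3=4, p4=5)
step 2: fire t4:  (p0=1, p1=0, p2=0, p3=4, p4=5) → (p0=4, p1=2, p2=0, p3=5, p4=5)
step 3: fire t1:  (p0=4, p1=2, p2=0, p3=5, p4=5) → (p0=5, p1=2, p2=0, p3=2, p4=3)
step 4: fire t4:  (p0=5, p1=2, p2=0, p3=2, p4=3) → (p0=8, p1=4, p2=0, p3=3, p4=3)

(p0=8, p1=4, p2=0, p3=3, p4=3)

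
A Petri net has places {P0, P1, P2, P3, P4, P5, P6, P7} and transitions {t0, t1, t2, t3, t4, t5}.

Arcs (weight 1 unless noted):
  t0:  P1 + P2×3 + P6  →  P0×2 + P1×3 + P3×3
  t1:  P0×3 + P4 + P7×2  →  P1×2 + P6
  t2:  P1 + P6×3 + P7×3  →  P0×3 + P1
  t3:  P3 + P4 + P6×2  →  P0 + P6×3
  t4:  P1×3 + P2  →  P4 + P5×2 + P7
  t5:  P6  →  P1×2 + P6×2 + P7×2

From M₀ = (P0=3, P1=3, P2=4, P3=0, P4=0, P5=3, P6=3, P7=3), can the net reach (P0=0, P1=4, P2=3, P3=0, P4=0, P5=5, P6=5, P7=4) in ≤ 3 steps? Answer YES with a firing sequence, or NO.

step 1: fire t4:  (P0=3, P1=3, P2=4, P3=0, P4=0, P5=3, P6=3, P7=3) → (P0=3, P1=0, P2=3, P3=0, P4=1, P5=5, P6=3, P7=4)
step 2: fire t1:  (P0=3, P1=0, P2=3, P3=0, P4=1, P5=5, P6=3, P7=4) → (P0=0, P1=2, P2=3, P3=0, P4=0, P5=5, P6=4, P7=2)
step 3: fire t5:  (P0=0, P1=2, P2=3, P3=0, P4=0, P5=5, P6=4, P7=2) → (P0=0, P1=4, P2=3, P3=0, P4=0, P5=5, P6=5, P7=4)

YES — reachable via ⟨t4, t1, t5⟩ (3 firings)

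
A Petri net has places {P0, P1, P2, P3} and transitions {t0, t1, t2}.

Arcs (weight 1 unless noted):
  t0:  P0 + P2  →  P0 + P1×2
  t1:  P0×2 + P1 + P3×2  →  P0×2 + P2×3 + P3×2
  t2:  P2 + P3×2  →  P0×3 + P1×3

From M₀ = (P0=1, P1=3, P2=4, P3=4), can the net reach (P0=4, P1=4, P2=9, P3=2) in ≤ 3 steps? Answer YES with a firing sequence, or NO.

step 1: fire t2:  (P0=1, P1=3, P2=4, P3=4) → (P0=4, P1=6, P2=3, P3=2)
step 2: fire t1:  (P0=4, P1=6, P2=3, P3=2) → (P0=4, P1=5, P2=6, P3=2)
step 3: fire t1:  (P0=4, P1=5, P2=6, P3=2) → (P0=4, P1=4, P2=9, P3=2)

YES — reachable via ⟨t2, t1, t1⟩ (3 firings)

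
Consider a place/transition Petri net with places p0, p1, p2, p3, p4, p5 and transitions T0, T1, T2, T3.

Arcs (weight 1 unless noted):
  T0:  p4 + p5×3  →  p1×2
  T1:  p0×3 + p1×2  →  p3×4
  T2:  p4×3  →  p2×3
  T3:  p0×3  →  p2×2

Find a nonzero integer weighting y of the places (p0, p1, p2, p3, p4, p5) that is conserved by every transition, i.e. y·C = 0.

Incidence matrix C (rows=places, cols=transitions):
       T0   T1   T2   T3
   p0   0   -3    0   -3
   p1   2   -2    0    0
   p2   0    0    3    2
   p3   0    4    0    0
   p4  -1    0   -3    0
   p5  -3    0    0    0

Candidate y = [8, 6, 12, 9, 12, 0]; check y·C column-wise:
  col T0: 8·0 + 6·2 + 12·0 + 9·0 + 12·-1 + 0·-3 = 0
  col T1: 8·-3 + 6·-2 + 12·0 + 9·4 + 12·0 = 0
  col T2: 8·0 + 6·0 + 12·3 + 9·0 + 12·-3 = 0
  col T3: 8·-3 + 6·0 + 12·2 + 9·0 + 12·0 = 0

y = (p0:8, p1:6, p2:12, p3:9, p4:12, p5:0)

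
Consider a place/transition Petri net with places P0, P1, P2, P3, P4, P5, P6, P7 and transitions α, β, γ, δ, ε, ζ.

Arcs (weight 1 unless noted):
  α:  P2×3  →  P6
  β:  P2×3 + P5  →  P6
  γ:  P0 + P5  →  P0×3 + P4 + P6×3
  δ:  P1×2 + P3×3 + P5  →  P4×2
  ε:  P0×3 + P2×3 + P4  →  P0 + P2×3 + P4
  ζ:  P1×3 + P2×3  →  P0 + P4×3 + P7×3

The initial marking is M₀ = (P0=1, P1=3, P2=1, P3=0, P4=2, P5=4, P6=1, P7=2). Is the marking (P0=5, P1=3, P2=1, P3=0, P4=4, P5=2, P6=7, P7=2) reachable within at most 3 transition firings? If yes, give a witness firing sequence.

step 1: fire γ:  (P0=1, P1=3, P2=1, P3=0, P4=2, P5=4, P6=1, P7=2) → (P0=3, P1=3, P2=1, P3=0, P4=3, P5=3, P6=4, P7=2)
step 2: fire γ:  (P0=3, P1=3, P2=1, P3=0, P4=3, P5=3, P6=4, P7=2) → (P0=5, P1=3, P2=1, P3=0, P4=4, P5=2, P6=7, P7=2)

YES — reachable via ⟨γ, γ⟩ (2 firings)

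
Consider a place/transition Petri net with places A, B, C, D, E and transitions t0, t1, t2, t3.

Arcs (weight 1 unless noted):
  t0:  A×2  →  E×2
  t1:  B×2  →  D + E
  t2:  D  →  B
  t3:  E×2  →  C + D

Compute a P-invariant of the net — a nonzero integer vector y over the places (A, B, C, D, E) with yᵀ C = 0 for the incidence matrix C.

y = (A:1, B:1, C:1, D:1, E:1)

Incidence matrix C (rows=places, cols=transitions):
       t0   t1   t2   t3
    A  -2    0    0    0
    B   0   -2    1    0
    C   0    0    0    1
    D   0    1   -1    1
    E   2    1    0   -2

Candidate y = [1, 1, 1, 1, 1]; check y·C column-wise:
  col t0: 1·-2 + 1·0 + 1·0 + 1·0 + 1·2 = 0
  col t1: 1·0 + 1·-2 + 1·0 + 1·1 + 1·1 = 0
  col t2: 1·0 + 1·1 + 1·0 + 1·-1 + 1·0 = 0
  col t3: 1·0 + 1·0 + 1·1 + 1·1 + 1·-2 = 0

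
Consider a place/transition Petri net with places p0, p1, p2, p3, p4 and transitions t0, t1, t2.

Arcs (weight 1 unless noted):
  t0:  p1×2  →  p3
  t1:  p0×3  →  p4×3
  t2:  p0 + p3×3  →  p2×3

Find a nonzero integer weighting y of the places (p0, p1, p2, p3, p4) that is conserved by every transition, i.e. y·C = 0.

Incidence matrix C (rows=places, cols=transitions):
       t0   t1   t2
   p0   0   -3   -1
   p1  -2    0    0
   p2   0    0    3
   p3   1    0   -3
   p4   0    3    0

Candidate y = [0, 1, 2, 2, 0]; check y·C column-wise:
  col t0: 1·-2 + 2·0 + 2·1 = 0
  col t1: 0·-3 + 1·0 + 2·0 + 2·0 + 0·3 = 0
  col t2: 0·-1 + 1·0 + 2·3 + 2·-3 = 0

y = (p0:0, p1:1, p2:2, p3:2, p4:0)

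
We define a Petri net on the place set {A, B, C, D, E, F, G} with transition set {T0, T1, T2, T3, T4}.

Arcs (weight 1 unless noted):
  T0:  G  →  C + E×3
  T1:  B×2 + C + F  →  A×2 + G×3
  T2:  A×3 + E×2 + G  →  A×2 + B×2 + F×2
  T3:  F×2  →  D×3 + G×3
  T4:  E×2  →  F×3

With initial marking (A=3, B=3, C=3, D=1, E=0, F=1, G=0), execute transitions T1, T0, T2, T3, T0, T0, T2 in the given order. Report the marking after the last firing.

(A=3, B=5, C=5, D=4, E=5, F=2, G=1)

step 1: fire T1:  (A=3, B=3, C=3, D=1, E=0, F=1, G=0) → (A=5, B=1, C=2, D=1, E=0, F=0, G=3)
step 2: fire T0:  (A=5, B=1, C=2, D=1, E=0, F=0, G=3) → (A=5, B=1, C=3, D=1, E=3, F=0, G=2)
step 3: fire T2:  (A=5, B=1, C=3, D=1, E=3, F=0, G=2) → (A=4, B=3, C=3, D=1, E=1, F=2, G=1)
step 4: fire T3:  (A=4, B=3, C=3, D=1, E=1, F=2, G=1) → (A=4, B=3, C=3, D=4, E=1, F=0, G=4)
step 5: fire T0:  (A=4, B=3, C=3, D=4, E=1, F=0, G=4) → (A=4, B=3, C=4, D=4, E=4, F=0, G=3)
step 6: fire T0:  (A=4, B=3, C=4, D=4, E=4, F=0, G=3) → (A=4, B=3, C=5, D=4, E=7, F=0, G=2)
step 7: fire T2:  (A=4, B=3, C=5, D=4, E=7, F=0, G=2) → (A=3, B=5, C=5, D=4, E=5, F=2, G=1)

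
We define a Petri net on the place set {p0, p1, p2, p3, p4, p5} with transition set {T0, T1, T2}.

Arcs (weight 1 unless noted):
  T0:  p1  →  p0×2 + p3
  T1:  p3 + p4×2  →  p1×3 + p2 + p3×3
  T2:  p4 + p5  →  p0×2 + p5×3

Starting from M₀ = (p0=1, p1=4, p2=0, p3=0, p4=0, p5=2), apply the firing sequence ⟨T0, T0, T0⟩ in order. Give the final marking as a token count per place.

step 1: fire T0:  (p0=1, p1=4, p2=0, p3=0, p4=0, p5=2) → (p0=3, p1=3, p2=0, p3=1, p4=0, p5=2)
step 2: fire T0:  (p0=3, p1=3, p2=0, p3=1, p4=0, p5=2) → (p0=5, p1=2, p2=0, p3=2, p4=0, p5=2)
step 3: fire T0:  (p0=5, p1=2, p2=0, p3=2, p4=0, p5=2) → (p0=7, p1=1, p2=0, p3=3, p4=0, p5=2)

(p0=7, p1=1, p2=0, p3=3, p4=0, p5=2)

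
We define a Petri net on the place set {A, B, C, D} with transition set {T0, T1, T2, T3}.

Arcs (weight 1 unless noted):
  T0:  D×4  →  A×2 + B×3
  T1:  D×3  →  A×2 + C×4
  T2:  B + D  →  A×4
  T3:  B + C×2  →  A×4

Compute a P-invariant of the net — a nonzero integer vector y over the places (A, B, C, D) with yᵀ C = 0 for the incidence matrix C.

Incidence matrix C (rows=places, cols=transitions):
       T0   T1   T2   T3
    A   2    2    4    4
    B   3    0   -1   -1
    C   0    4    0   -2
    D  -4   -3   -1    0

Candidate y = [1, 2, 1, 2]; check y·C column-wise:
  col T0: 1·2 + 2·3 + 1·0 + 2·-4 = 0
  col T1: 1·2 + 2·0 + 1·4 + 2·-3 = 0
  col T2: 1·4 + 2·-1 + 1·0 + 2·-1 = 0
  col T3: 1·4 + 2·-1 + 1·-2 + 2·0 = 0

y = (A:1, B:2, C:1, D:2)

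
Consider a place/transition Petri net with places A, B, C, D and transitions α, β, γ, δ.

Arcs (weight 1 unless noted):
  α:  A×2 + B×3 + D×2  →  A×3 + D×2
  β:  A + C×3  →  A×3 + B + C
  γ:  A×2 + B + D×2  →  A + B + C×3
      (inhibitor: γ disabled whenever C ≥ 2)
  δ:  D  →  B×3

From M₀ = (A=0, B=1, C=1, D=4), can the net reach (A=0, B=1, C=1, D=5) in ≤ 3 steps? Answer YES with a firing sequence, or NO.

depth 0: 1 marking
depth 1: 2 markings reached so far
depth 2: 3 markings reached so far
depth 3: 4 markings reached so far
target is not among the 4 markings reachable within 3 steps

NO — not reachable within 3 firings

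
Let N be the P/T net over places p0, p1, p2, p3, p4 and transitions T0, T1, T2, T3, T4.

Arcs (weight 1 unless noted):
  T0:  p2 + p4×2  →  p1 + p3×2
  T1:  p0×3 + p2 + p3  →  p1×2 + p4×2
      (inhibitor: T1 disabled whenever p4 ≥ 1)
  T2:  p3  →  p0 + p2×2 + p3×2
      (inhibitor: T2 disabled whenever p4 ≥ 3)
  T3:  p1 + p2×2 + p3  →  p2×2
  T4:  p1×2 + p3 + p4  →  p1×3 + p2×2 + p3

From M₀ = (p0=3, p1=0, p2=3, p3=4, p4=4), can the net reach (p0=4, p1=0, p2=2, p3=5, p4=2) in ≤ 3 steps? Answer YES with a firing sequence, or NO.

depth 0: 1 marking
depth 1: 2 markings reached so far
depth 2: 5 markings reached so far
depth 3: 10 markings reached so far
target is not among the 10 markings reachable within 3 steps

NO — not reachable within 3 firings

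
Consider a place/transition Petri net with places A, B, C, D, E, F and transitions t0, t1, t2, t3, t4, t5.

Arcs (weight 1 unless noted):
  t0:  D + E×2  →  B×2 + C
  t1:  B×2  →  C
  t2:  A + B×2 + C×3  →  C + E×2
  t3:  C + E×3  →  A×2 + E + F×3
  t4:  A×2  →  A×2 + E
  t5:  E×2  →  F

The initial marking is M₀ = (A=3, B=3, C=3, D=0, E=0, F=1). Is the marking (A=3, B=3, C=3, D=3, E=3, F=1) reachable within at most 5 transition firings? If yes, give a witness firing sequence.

depth 0: 1 marking
depth 1: 4 markings reached so far
depth 2: 8 markings reached so far
depth 3: 14 markings reached so far
depth 4: 22 markings reached so far
depth 5: 33 markings reached so far
target is not among the 33 markings reachable within 5 steps

NO — not reachable within 5 firings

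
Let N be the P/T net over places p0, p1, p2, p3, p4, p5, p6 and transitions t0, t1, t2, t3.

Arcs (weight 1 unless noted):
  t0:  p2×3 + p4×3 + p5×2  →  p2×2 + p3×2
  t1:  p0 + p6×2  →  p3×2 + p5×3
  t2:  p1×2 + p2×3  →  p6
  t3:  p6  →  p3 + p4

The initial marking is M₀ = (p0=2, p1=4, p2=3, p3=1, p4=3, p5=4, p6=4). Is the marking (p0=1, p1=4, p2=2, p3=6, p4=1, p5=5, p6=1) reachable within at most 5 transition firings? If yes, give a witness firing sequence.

step 1: fire t0:  (p0=2, p1=4, p2=3, p3=1, p4=3, p5=4, p6=4) → (p0=2, p1=4, p2=2, p3=3, p4=0, p5=2, p6=4)
step 2: fire t1:  (p0=2, p1=4, p2=2, p3=3, p4=0, p5=2, p6=4) → (p0=1, p1=4, p2=2, p3=5, p4=0, p5=5, p6=2)
step 3: fire t3:  (p0=1, p1=4, p2=2, p3=5, p4=0, p5=5, p6=2) → (p0=1, p1=4, p2=2, p3=6, p4=1, p5=5, p6=1)

YES — reachable via ⟨t0, t1, t3⟩ (3 firings)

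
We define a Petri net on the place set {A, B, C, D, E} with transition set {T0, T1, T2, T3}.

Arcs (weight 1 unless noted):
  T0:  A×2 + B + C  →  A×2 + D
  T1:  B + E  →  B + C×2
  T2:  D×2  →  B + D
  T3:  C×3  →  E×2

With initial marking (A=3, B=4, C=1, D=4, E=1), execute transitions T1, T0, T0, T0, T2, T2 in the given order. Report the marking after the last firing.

step 1: fire T1:  (A=3, B=4, C=1, D=4, E=1) → (A=3, B=4, C=3, D=4, E=0)
step 2: fire T0:  (A=3, B=4, C=3, D=4, E=0) → (A=3, B=3, C=2, D=5, E=0)
step 3: fire T0:  (A=3, B=3, C=2, D=5, E=0) → (A=3, B=2, C=1, D=6, E=0)
step 4: fire T0:  (A=3, B=2, C=1, D=6, E=0) → (A=3, B=1, C=0, D=7, E=0)
step 5: fire T2:  (A=3, B=1, C=0, D=7, E=0) → (A=3, B=2, C=0, D=6, E=0)
step 6: fire T2:  (A=3, B=2, C=0, D=6, E=0) → (A=3, B=3, C=0, D=5, E=0)

(A=3, B=3, C=0, D=5, E=0)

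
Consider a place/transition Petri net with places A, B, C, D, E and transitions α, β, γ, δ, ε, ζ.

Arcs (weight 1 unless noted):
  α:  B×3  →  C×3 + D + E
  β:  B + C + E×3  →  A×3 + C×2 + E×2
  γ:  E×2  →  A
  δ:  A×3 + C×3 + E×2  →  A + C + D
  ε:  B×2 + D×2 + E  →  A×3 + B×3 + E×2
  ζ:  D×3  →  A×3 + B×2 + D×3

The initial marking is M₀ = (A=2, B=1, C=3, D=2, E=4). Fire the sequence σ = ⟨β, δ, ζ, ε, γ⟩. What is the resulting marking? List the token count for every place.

(A=10, B=3, C=2, D=1, E=0)

step 1: fire β:  (A=2, B=1, C=3, D=2, E=4) → (A=5, B=0, C=4, D=2, E=3)
step 2: fire δ:  (A=5, B=0, C=4, D=2, E=3) → (A=3, B=0, C=2, D=3, E=1)
step 3: fire ζ:  (A=3, B=0, C=2, D=3, E=1) → (A=6, B=2, C=2, D=3, E=1)
step 4: fire ε:  (A=6, B=2, C=2, D=3, E=1) → (A=9, B=3, C=2, D=1, E=2)
step 5: fire γ:  (A=9, B=3, C=2, D=1, E=2) → (A=10, B=3, C=2, D=1, E=0)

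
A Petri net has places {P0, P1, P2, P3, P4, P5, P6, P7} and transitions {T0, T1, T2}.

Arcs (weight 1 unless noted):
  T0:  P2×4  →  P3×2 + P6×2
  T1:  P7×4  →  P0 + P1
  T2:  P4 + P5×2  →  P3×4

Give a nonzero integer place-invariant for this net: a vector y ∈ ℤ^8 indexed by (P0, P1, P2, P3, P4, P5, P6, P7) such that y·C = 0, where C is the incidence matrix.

Incidence matrix C (rows=places, cols=transitions):
       T0   T1   T2
   P0   0    1    0
   P1   0    1    0
   P2  -4    0    0
   P3   2    0    4
   P4   0    0   -1
   P5   0    0   -2
   P6   2    0    0
   P7   0   -4    0

Candidate y = [1, -1, 0, 0, 0, 0, 0, 0]; check y·C column-wise:
  col T0: 1·0 + -1·0 + 0·-4 + 0·2 + 0·2 = 0
  col T1: 1·1 + -1·1 + 0·-4 = 0
  col T2: 1·0 + -1·0 + 0·4 + 0·-1 + 0·-2 = 0

y = (P0:1, P1:-1, P2:0, P3:0, P4:0, P5:0, P6:0, P7:0)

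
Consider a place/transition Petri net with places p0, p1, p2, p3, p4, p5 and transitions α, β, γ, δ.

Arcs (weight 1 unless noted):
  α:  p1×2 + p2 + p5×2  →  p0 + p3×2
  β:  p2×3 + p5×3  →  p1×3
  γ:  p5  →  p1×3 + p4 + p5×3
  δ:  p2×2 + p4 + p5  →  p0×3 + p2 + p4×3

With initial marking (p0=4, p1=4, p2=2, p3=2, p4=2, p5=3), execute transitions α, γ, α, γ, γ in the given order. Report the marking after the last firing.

(p0=6, p1=9, p2=0, p3=6, p4=5, p5=5)

step 1: fire α:  (p0=4, p1=4, p2=2, p3=2, p4=2, p5=3) → (p0=5, p1=2, p2=1, p3=4, p4=2, p5=1)
step 2: fire γ:  (p0=5, p1=2, p2=1, p3=4, p4=2, p5=1) → (p0=5, p1=5, p2=1, p3=4, p4=3, p5=3)
step 3: fire α:  (p0=5, p1=5, p2=1, p3=4, p4=3, p5=3) → (p0=6, p1=3, p2=0, p3=6, p4=3, p5=1)
step 4: fire γ:  (p0=6, p1=3, p2=0, p3=6, p4=3, p5=1) → (p0=6, p1=6, p2=0, p3=6, p4=4, p5=3)
step 5: fire γ:  (p0=6, p1=6, p2=0, p3=6, p4=4, p5=3) → (p0=6, p1=9, p2=0, p3=6, p4=5, p5=5)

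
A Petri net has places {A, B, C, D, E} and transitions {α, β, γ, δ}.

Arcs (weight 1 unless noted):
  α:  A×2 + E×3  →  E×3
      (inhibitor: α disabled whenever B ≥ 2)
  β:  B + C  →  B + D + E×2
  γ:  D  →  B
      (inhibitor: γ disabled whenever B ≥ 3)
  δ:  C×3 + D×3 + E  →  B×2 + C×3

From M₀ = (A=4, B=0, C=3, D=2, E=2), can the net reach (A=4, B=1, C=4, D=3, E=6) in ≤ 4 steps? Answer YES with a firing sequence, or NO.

NO — not reachable within 4 firings

depth 0: 1 marking
depth 1: 2 markings reached so far
depth 2: 4 markings reached so far
depth 3: 7 markings reached so far
depth 4: 13 markings reached so far
target is not among the 13 markings reachable within 4 steps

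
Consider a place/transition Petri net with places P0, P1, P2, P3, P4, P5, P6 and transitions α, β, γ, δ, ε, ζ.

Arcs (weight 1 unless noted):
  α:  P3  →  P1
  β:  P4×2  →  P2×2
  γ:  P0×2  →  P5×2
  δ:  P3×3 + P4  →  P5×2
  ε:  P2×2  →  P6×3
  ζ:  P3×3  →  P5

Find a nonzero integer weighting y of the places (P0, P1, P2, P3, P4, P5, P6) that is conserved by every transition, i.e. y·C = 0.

y = (P0:3, P1:1, P2:3, P3:1, P4:3, P5:3, P6:2)

Incidence matrix C (rows=places, cols=transitions):
        α    β    γ    δ    ε    ζ
   P0   0    0   -2    0    0    0
   P1   1    0    0    0    0    0
   P2   0    2    0    0   -2    0
   P3  -1    0    0   -3    0   -3
   P4   0   -2    0   -1    0    0
   P5   0    0    2    2    0    1
   P6   0    0    0    0    3    0

Candidate y = [3, 1, 3, 1, 3, 3, 2]; check y·C column-wise:
  col α: 3·0 + 1·1 + 3·0 + 1·-1 + 3·0 + 3·0 + 2·0 = 0
  col β: 3·0 + 1·0 + 3·2 + 1·0 + 3·-2 + 3·0 + 2·0 = 0
  col γ: 3·-2 + 1·0 + 3·0 + 1·0 + 3·0 + 3·2 + 2·0 = 0
  col δ: 3·0 + 1·0 + 3·0 + 1·-3 + 3·-1 + 3·2 + 2·0 = 0
  col ε: 3·0 + 1·0 + 3·-2 + 1·0 + 3·0 + 3·0 + 2·3 = 0
  col ζ: 3·0 + 1·0 + 3·0 + 1·-3 + 3·0 + 3·1 + 2·0 = 0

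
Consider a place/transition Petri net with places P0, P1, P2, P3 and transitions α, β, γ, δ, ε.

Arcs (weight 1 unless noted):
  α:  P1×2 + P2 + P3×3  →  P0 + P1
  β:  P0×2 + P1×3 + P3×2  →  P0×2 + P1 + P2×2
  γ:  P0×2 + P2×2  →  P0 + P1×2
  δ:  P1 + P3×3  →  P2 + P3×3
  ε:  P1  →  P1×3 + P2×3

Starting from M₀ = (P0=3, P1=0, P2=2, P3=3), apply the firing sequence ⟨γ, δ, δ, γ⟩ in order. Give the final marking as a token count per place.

(P0=1, P1=2, P2=0, P3=3)

step 1: fire γ:  (P0=3, P1=0, P2=2, P3=3) → (P0=2, P1=2, P2=0, P3=3)
step 2: fire δ:  (P0=2, P1=2, P2=0, P3=3) → (P0=2, P1=1, P2=1, P3=3)
step 3: fire δ:  (P0=2, P1=1, P2=1, P3=3) → (P0=2, P1=0, P2=2, P3=3)
step 4: fire γ:  (P0=2, P1=0, P2=2, P3=3) → (P0=1, P1=2, P2=0, P3=3)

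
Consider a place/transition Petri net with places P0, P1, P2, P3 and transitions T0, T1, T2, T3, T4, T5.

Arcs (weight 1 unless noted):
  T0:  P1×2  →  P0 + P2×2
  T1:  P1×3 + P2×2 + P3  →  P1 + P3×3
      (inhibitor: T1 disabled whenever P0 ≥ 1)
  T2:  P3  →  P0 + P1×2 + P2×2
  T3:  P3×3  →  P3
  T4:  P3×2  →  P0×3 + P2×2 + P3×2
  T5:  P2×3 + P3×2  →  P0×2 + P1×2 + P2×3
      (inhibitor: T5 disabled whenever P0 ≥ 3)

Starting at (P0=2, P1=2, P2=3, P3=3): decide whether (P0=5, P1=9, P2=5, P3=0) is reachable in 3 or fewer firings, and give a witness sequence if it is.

depth 0: 1 marking
depth 1: 6 markings reached so far
depth 2: 15 markings reached so far
depth 3: 27 markings reached so far
target is not among the 27 markings reachable within 3 steps

NO — not reachable within 3 firings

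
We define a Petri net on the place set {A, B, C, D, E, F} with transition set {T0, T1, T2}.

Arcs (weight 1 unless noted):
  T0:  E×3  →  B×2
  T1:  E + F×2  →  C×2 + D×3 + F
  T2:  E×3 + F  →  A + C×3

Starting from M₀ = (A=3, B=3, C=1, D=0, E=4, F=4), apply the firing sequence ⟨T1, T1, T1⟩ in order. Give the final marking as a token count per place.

step 1: fire T1:  (A=3, B=3, C=1, D=0, E=4, F=4) → (A=3, B=3, C=3, D=3, E=3, F=3)
step 2: fire T1:  (A=3, B=3, C=3, D=3, E=3, F=3) → (A=3, B=3, C=5, D=6, E=2, F=2)
step 3: fire T1:  (A=3, B=3, C=5, D=6, E=2, F=2) → (A=3, B=3, C=7, D=9, E=1, F=1)

(A=3, B=3, C=7, D=9, E=1, F=1)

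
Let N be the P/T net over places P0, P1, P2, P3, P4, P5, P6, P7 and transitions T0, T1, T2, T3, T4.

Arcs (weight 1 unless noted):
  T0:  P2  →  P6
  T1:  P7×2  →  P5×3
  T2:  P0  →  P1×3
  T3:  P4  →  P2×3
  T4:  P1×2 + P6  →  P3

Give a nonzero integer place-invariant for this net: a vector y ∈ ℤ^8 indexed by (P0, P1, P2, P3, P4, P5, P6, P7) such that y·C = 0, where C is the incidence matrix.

Incidence matrix C (rows=places, cols=transitions):
       T0   T1   T2   T3   T4
   P0   0    0   -1    0    0
   P1   0    0    3    0   -2
   P2  -1    0    0    3    0
   P3   0    0    0    0    1
   P4   0    0    0   -1    0
   P5   0    3    0    0    0
   P6   1    0    0    0   -1
   P7   0   -2    0    0    0

Candidate y = [3, 1, 0, 2, 0, 0, 0, 0]; check y·C column-wise:
  col T0: 3·0 + 1·0 + 0·-1 + 2·0 + 0·1 = 0
  col T1: 3·0 + 1·0 + 2·0 + 0·3 + 0·-2 = 0
  col T2: 3·-1 + 1·3 + 2·0 = 0
  col T3: 3·0 + 1·0 + 0·3 + 2·0 + 0·-1 = 0
  col T4: 3·0 + 1·-2 + 2·1 + 0·-1 = 0

y = (P0:3, P1:1, P2:0, P3:2, P4:0, P5:0, P6:0, P7:0)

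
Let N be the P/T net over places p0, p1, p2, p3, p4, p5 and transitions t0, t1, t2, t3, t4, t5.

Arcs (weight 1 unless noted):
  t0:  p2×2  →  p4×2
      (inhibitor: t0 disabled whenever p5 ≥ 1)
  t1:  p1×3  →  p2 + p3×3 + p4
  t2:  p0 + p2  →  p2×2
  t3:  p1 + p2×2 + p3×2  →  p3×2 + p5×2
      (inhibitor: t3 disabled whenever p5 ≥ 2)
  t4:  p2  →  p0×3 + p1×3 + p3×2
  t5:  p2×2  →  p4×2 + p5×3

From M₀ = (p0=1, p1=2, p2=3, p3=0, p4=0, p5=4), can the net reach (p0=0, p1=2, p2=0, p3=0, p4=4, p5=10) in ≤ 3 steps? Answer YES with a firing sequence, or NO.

step 1: fire t2:  (p0=1, p1=2, p2=3, p3=0, p4=0, p5=4) → (p0=0, p1=2, p2=4, p3=0, p4=0, p5=4)
step 2: fire t5:  (p0=0, p1=2, p2=4, p3=0, p4=0, p5=4) → (p0=0, p1=2, p2=2, p3=0, p4=2, p5=7)
step 3: fire t5:  (p0=0, p1=2, p2=2, p3=0, p4=2, p5=7) → (p0=0, p1=2, p2=0, p3=0, p4=4, p5=10)

YES — reachable via ⟨t2, t5, t5⟩ (3 firings)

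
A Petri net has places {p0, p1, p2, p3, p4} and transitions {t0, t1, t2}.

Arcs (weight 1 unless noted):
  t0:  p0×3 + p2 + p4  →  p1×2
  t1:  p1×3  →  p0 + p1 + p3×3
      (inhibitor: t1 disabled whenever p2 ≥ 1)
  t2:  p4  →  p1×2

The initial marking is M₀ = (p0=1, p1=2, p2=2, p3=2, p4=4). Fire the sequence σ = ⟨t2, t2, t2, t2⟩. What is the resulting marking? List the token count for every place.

(p0=1, p1=10, p2=2, p3=2, p4=0)

step 1: fire t2:  (p0=1, p1=2, p2=2, p3=2, p4=4) → (p0=1, p1=4, p2=2, p3=2, p4=3)
step 2: fire t2:  (p0=1, p1=4, p2=2, p3=2, p4=3) → (p0=1, p1=6, p2=2, p3=2, p4=2)
step 3: fire t2:  (p0=1, p1=6, p2=2, p3=2, p4=2) → (p0=1, p1=8, p2=2, p3=2, p4=1)
step 4: fire t2:  (p0=1, p1=8, p2=2, p3=2, p4=1) → (p0=1, p1=10, p2=2, p3=2, p4=0)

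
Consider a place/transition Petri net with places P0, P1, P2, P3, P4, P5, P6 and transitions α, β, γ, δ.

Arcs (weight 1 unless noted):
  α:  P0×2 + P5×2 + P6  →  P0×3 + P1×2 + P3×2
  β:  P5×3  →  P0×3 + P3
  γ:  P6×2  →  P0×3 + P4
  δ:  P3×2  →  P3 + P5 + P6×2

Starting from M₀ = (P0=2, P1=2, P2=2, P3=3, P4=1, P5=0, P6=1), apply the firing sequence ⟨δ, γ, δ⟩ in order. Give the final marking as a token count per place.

step 1: fire δ:  (P0=2, P1=2, P2=2, P3=3, P4=1, P5=0, P6=1) → (P0=2, P1=2, P2=2, P3=2, P4=1, P5=1, P6=3)
step 2: fire γ:  (P0=2, P1=2, P2=2, P3=2, P4=1, P5=1, P6=3) → (P0=5, P1=2, P2=2, P3=2, P4=2, P5=1, P6=1)
step 3: fire δ:  (P0=5, P1=2, P2=2, P3=2, P4=2, P5=1, P6=1) → (P0=5, P1=2, P2=2, P3=1, P4=2, P5=2, P6=3)

(P0=5, P1=2, P2=2, P3=1, P4=2, P5=2, P6=3)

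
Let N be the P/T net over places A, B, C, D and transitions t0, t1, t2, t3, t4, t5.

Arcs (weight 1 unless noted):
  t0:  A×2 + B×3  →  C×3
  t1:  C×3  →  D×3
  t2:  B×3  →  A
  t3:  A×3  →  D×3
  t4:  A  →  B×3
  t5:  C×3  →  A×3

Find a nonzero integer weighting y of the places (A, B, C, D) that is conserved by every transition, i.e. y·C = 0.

y = (A:3, B:1, C:3, D:3)

Incidence matrix C (rows=places, cols=transitions):
       t0   t1   t2   t3   t4   t5
    A  -2    0    1   -3   -1    3
    B  -3    0   -3    0    3    0
    C   3   -3    0    0    0   -3
    D   0    3    0    3    0    0

Candidate y = [3, 1, 3, 3]; check y·C column-wise:
  col t0: 3·-2 + 1·-3 + 3·3 + 3·0 = 0
  col t1: 3·0 + 1·0 + 3·-3 + 3·3 = 0
  col t2: 3·1 + 1·-3 + 3·0 + 3·0 = 0
  col t3: 3·-3 + 1·0 + 3·0 + 3·3 = 0
  col t4: 3·-1 + 1·3 + 3·0 + 3·0 = 0
  col t5: 3·3 + 1·0 + 3·-3 + 3·0 = 0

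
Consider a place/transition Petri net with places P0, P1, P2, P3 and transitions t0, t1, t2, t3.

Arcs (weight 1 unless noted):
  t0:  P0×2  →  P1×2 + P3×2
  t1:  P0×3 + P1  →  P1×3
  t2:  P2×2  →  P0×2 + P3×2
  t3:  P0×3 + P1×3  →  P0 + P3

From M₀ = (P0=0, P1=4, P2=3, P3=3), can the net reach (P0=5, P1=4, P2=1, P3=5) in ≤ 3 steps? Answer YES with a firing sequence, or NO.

NO — not reachable within 3 firings

depth 0: 1 marking
depth 1: 2 markings reached so far
depth 2: 3 markings reached so far
depth 3: 3 markings reached so far
(frontier empty at depth 3; search complete)
target is not among the 3 markings reachable within 3 steps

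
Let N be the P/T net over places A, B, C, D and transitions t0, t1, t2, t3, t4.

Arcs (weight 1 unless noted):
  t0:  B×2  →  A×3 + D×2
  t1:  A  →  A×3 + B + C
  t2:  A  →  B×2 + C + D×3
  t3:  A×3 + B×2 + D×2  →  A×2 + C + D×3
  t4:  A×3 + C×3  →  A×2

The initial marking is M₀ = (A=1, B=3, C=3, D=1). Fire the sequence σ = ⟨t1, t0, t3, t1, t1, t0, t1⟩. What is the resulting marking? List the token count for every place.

step 1: fire t1:  (A=1, B=3, C=3, D=1) → (A=3, B=4, C=4, D=1)
step 2: fire t0:  (A=3, B=4, C=4, D=1) → (A=6, B=2, C=4, D=3)
step 3: fire t3:  (A=6, B=2, C=4, D=3) → (A=5, B=0, C=5, D=4)
step 4: fire t1:  (A=5, B=0, C=5, D=4) → (A=7, B=1, C=6, D=4)
step 5: fire t1:  (A=7, B=1, C=6, D=4) → (A=9, B=2, C=7, D=4)
step 6: fire t0:  (A=9, B=2, C=7, D=4) → (A=12, B=0, C=7, D=6)
step 7: fire t1:  (A=12, B=0, C=7, D=6) → (A=14, B=1, C=8, D=6)

(A=14, B=1, C=8, D=6)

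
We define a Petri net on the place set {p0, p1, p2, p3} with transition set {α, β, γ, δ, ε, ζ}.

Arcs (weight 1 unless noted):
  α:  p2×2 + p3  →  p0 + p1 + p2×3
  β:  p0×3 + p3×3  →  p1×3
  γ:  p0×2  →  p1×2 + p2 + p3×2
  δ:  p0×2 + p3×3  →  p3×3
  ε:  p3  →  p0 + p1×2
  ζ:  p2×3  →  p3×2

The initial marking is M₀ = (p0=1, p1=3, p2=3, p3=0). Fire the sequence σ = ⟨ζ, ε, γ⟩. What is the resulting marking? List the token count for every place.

(p0=0, p1=7, p2=1, p3=3)

step 1: fire ζ:  (p0=1, p1=3, p2=3, p3=0) → (p0=1, p1=3, p2=0, p3=2)
step 2: fire ε:  (p0=1, p1=3, p2=0, p3=2) → (p0=2, p1=5, p2=0, p3=1)
step 3: fire γ:  (p0=2, p1=5, p2=0, p3=1) → (p0=0, p1=7, p2=1, p3=3)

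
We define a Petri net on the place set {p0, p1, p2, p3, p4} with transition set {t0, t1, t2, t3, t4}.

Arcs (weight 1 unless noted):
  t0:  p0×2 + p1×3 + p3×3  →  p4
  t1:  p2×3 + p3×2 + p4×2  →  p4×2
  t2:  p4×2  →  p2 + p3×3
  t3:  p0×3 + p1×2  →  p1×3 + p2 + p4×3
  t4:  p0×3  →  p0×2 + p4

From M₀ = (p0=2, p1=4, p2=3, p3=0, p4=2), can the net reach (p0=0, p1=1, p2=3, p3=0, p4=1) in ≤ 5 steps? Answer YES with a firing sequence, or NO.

NO — not reachable within 5 firings

depth 0: 1 marking
depth 1: 2 markings reached so far
depth 2: 3 markings reached so far
depth 3: 3 markings reached so far
(frontier empty at depth 3; search complete)
target is not among the 3 markings reachable within 5 steps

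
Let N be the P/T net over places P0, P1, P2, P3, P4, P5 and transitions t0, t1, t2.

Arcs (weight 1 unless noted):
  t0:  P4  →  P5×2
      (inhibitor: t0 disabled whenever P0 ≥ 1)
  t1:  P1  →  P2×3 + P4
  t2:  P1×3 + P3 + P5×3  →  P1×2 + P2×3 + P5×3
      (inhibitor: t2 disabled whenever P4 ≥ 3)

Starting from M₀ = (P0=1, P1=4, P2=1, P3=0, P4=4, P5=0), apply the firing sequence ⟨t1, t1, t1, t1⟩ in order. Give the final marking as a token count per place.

(P0=1, P1=0, P2=13, P3=0, P4=8, P5=0)

step 1: fire t1:  (P0=1, P1=4, P2=1, P3=0, P4=4, P5=0) → (P0=1, P1=3, P2=4, P3=0, P4=5, P5=0)
step 2: fire t1:  (P0=1, P1=3, P2=4, P3=0, P4=5, P5=0) → (P0=1, P1=2, P2=7, P3=0, P4=6, P5=0)
step 3: fire t1:  (P0=1, P1=2, P2=7, P3=0, P4=6, P5=0) → (P0=1, P1=1, P2=10, P3=0, P4=7, P5=0)
step 4: fire t1:  (P0=1, P1=1, P2=10, P3=0, P4=7, P5=0) → (P0=1, P1=0, P2=13, P3=0, P4=8, P5=0)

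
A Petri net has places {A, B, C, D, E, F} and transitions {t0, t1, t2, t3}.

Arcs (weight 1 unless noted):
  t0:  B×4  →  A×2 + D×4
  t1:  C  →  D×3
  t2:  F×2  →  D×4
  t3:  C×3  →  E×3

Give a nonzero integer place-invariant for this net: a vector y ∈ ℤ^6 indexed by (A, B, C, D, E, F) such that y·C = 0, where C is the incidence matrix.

y = (A:2, B:1, C:0, D:0, E:0, F:0)

Incidence matrix C (rows=places, cols=transitions):
       t0   t1   t2   t3
    A   2    0    0    0
    B  -4    0    0    0
    C   0   -1    0   -3
    D   4    3    4    0
    E   0    0    0    3
    F   0    0   -2    0

Candidate y = [2, 1, 0, 0, 0, 0]; check y·C column-wise:
  col t0: 2·2 + 1·-4 + 0·4 = 0
  col t1: 2·0 + 1·0 + 0·-1 + 0·3 = 0
  col t2: 2·0 + 1·0 + 0·4 + 0·-2 = 0
  col t3: 2·0 + 1·0 + 0·-3 + 0·3 = 0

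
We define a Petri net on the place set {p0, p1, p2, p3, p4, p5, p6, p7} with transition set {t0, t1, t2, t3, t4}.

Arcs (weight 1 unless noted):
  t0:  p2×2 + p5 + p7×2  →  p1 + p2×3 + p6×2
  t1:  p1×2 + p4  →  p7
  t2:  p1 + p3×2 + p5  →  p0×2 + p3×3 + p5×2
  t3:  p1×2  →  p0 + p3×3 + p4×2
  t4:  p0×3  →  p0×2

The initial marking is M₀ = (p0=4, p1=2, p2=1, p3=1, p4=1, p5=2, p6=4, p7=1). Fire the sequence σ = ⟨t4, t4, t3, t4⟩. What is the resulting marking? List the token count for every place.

(p0=2, p1=0, p2=1, p3=4, p4=3, p5=2, p6=4, p7=1)

step 1: fire t4:  (p0=4, p1=2, p2=1, p3=1, p4=1, p5=2, p6=4, p7=1) → (p0=3, p1=2, p2=1, p3=1, p4=1, p5=2, p6=4, p7=1)
step 2: fire t4:  (p0=3, p1=2, p2=1, p3=1, p4=1, p5=2, p6=4, p7=1) → (p0=2, p1=2, p2=1, p3=1, p4=1, p5=2, p6=4, p7=1)
step 3: fire t3:  (p0=2, p1=2, p2=1, p3=1, p4=1, p5=2, p6=4, p7=1) → (p0=3, p1=0, p2=1, p3=4, p4=3, p5=2, p6=4, p7=1)
step 4: fire t4:  (p0=3, p1=0, p2=1, p3=4, p4=3, p5=2, p6=4, p7=1) → (p0=2, p1=0, p2=1, p3=4, p4=3, p5=2, p6=4, p7=1)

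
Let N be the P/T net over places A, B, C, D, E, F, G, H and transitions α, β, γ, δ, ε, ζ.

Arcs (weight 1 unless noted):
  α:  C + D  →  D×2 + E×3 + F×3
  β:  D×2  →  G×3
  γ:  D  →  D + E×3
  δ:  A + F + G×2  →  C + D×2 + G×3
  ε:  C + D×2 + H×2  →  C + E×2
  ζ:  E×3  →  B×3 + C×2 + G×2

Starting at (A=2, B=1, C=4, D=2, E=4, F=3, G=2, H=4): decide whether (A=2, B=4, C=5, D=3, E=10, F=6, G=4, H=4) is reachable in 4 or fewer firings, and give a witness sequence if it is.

YES — reachable via ⟨α, γ, γ, ζ⟩ (4 firings)

step 1: fire α:  (A=2, B=1, C=4, D=2, E=4, F=3, G=2, H=4) → (A=2, B=1, C=3, D=3, E=7, F=6, G=2, H=4)
step 2: fire γ:  (A=2, B=1, C=3, D=3, E=7, F=6, G=2, H=4) → (A=2, B=1, C=3, D=3, E=10, F=6, G=2, H=4)
step 3: fire γ:  (A=2, B=1, C=3, D=3, E=10, F=6, G=2, H=4) → (A=2, B=1, C=3, D=3, E=13, F=6, G=2, H=4)
step 4: fire ζ:  (A=2, B=1, C=3, D=3, E=13, F=6, G=2, H=4) → (A=2, B=4, C=5, D=3, E=10, F=6, G=4, H=4)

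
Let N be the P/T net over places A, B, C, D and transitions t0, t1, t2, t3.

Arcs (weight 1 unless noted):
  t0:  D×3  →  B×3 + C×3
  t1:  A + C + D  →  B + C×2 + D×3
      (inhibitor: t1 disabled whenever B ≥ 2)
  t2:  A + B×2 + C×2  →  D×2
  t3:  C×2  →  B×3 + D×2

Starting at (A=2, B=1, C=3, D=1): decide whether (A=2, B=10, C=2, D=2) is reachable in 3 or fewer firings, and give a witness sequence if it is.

YES — reachable via ⟨t3, t0, t3⟩ (3 firings)

step 1: fire t3:  (A=2, B=1, C=3, D=1) → (A=2, B=4, C=1, D=3)
step 2: fire t0:  (A=2, B=4, C=1, D=3) → (A=2, B=7, C=4, D=0)
step 3: fire t3:  (A=2, B=7, C=4, D=0) → (A=2, B=10, C=2, D=2)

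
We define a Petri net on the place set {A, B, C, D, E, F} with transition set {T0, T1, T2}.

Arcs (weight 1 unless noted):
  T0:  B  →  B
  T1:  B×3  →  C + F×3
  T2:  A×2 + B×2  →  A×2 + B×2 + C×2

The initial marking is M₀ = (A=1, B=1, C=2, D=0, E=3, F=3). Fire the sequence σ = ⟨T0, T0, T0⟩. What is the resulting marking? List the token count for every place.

step 1: fire T0:  (A=1, B=1, C=2, D=0, E=3, F=3) → (A=1, B=1, C=2, D=0, E=3, F=3)
step 2: fire T0:  (A=1, B=1, C=2, D=0, E=3, F=3) → (A=1, B=1, C=2, D=0, E=3, F=3)
step 3: fire T0:  (A=1, B=1, C=2, D=0, E=3, F=3) → (A=1, B=1, C=2, D=0, E=3, F=3)

(A=1, B=1, C=2, D=0, E=3, F=3)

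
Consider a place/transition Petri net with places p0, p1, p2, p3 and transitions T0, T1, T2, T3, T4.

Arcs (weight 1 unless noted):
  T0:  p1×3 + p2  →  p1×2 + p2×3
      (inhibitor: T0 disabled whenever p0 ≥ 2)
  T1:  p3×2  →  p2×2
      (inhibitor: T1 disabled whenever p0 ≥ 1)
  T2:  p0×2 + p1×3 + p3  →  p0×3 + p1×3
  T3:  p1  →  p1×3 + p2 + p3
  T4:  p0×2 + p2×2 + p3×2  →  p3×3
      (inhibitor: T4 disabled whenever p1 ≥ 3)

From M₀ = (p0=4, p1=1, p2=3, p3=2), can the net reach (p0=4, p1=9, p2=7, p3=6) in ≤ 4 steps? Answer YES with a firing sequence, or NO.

YES — reachable via ⟨T3, T3, T3, T3⟩ (4 firings)

step 1: fire T3:  (p0=4, p1=1, p2=3, p3=2) → (p0=4, p1=3, p2=4, p3=3)
step 2: fire T3:  (p0=4, p1=3, p2=4, p3=3) → (p0=4, p1=5, p2=5, p3=4)
step 3: fire T3:  (p0=4, p1=5, p2=5, p3=4) → (p0=4, p1=7, p2=6, p3=5)
step 4: fire T3:  (p0=4, p1=7, p2=6, p3=5) → (p0=4, p1=9, p2=7, p3=6)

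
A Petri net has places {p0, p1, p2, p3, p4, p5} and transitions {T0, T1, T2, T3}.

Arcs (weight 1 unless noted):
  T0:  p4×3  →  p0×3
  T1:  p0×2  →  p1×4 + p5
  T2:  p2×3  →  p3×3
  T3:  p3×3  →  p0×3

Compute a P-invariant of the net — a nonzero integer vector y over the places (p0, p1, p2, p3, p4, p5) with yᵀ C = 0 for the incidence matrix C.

y = (p0:2, p1:1, p2:2, p3:2, p4:2, p5:0)

Incidence matrix C (rows=places, cols=transitions):
       T0   T1   T2   T3
   p0   3   -2    0    3
   p1   0    4    0    0
   p2   0    0   -3    0
   p3   0    0    3   -3
   p4  -3    0    0    0
   p5   0    1    0    0

Candidate y = [2, 1, 2, 2, 2, 0]; check y·C column-wise:
  col T0: 2·3 + 1·0 + 2·0 + 2·0 + 2·-3 = 0
  col T1: 2·-2 + 1·4 + 2·0 + 2·0 + 2·0 + 0·1 = 0
  col T2: 2·0 + 1·0 + 2·-3 + 2·3 + 2·0 = 0
  col T3: 2·3 + 1·0 + 2·0 + 2·-3 + 2·0 = 0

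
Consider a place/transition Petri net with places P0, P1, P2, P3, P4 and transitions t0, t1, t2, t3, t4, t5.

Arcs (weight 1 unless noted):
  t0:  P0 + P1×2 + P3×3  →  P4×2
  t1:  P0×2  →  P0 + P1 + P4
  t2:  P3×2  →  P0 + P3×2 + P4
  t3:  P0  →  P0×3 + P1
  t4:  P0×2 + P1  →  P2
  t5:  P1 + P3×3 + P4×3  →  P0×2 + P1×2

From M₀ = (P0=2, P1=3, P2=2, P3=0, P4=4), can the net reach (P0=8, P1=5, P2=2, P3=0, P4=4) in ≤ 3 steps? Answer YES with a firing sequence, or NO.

depth 0: 1 marking
depth 1: 4 markings reached so far
depth 2: 7 markings reached so far
depth 3: 13 markings reached so far
target is not among the 13 markings reachable within 3 steps

NO — not reachable within 3 firings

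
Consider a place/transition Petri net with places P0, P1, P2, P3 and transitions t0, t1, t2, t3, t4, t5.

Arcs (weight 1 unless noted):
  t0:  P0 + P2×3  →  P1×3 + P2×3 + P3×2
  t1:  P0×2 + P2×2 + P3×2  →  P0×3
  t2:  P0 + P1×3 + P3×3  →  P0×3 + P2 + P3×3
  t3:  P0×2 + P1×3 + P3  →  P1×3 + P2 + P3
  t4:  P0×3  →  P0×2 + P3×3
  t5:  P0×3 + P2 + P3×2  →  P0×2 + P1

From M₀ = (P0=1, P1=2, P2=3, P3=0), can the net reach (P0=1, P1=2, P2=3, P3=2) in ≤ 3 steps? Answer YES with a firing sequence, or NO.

depth 0: 1 marking
depth 1: 2 markings reached so far
depth 2: 2 markings reached so far
(frontier empty at depth 2; search complete)
target is not among the 2 markings reachable within 3 steps

NO — not reachable within 3 firings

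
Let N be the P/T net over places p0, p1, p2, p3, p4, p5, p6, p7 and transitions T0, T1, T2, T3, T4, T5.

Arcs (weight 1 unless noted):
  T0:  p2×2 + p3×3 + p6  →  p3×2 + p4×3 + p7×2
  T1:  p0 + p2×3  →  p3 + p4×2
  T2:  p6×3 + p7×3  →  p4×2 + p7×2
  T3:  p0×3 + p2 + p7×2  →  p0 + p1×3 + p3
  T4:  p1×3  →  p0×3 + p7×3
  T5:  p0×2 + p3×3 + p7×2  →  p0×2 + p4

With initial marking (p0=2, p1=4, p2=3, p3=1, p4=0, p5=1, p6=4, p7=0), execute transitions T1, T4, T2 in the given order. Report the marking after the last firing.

step 1: fire T1:  (p0=2, p1=4, p2=3, p3=1, p4=0, p5=1, p6=4, p7=0) → (p0=1, p1=4, p2=0, p3=2, p4=2, p5=1, p6=4, p7=0)
step 2: fire T4:  (p0=1, p1=4, p2=0, p3=2, p4=2, p5=1, p6=4, p7=0) → (p0=4, p1=1, p2=0, p3=2, p4=2, p5=1, p6=4, p7=3)
step 3: fire T2:  (p0=4, p1=1, p2=0, p3=2, p4=2, p5=1, p6=4, p7=3) → (p0=4, p1=1, p2=0, p3=2, p4=4, p5=1, p6=1, p7=2)

(p0=4, p1=1, p2=0, p3=2, p4=4, p5=1, p6=1, p7=2)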